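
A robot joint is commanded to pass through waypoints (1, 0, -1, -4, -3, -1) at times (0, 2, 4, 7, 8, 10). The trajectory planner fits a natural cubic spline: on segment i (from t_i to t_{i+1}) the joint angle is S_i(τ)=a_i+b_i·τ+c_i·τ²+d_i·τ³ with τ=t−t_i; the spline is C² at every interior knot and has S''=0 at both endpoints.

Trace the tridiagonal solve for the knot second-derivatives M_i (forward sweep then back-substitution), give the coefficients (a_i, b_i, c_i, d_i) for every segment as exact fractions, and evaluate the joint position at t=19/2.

Δ: Δ0=-1/2, Δ1=-1/2, Δ2=-1, Δ3=1, Δ4=1
row 1: diag=8, rhs=0; c'=1/4, d'=0
row 2: denom=10−2·1/4=19/2; d'=(-3−2·0)/(19/2)=-6/19
row 3: denom=8−3·6/19=134/19; d'=(12−3·-6/19)/(134/19)=123/67
row 4: denom=6−1·19/134=785/134; d'=(0−1·123/67)/(785/134)=-246/785
back: M4=-246/785
back: M3=123/67−19/134·-246/785=1476/785
back: M2=-6/19−6/19·1476/785=-714/785
back: M1=0−1/4·-714/785=357/1570
M: M0=0, M1=357/1570, M2=-714/785, M3=1476/785, M4=-246/785, M5=0
seg 0: a=1, c=M0/2=0, d=(M1−M0)/(6·2)=119/6280, b=Δ0−h0·(2M0+M1)/6=-452/785
seg 1: a=0, c=M1/2=357/3140, d=(M2−M1)/(6·2)=-119/1256, b=Δ1−h1·(2M1+M2)/6=-547/1570
seg 2: a=-1, c=M2/2=-357/785, d=(M3−M2)/(6·3)=73/471, b=Δ2−h2·(2M2+M3)/6=-809/785
seg 3: a=-4, c=M3/2=738/785, d=(M4−M3)/(6·1)=-287/785, b=Δ3−h3·(2M3+M4)/6=334/785
seg 4: a=-3, c=M4/2=-123/785, d=(M5−M4)/(6·2)=41/1570, b=Δ4−h4·(2M4+M5)/6=949/785
t_q=19/2 → seg 4, τ=3/2; S=-3+949/785·τ+-123/785·τ²+41/1570·τ³=-3645/2512

  seg 0: a=1 b=-452/785 c=0 d=119/6280
  seg 1: a=0 b=-547/1570 c=357/3140 d=-119/1256
  seg 2: a=-1 b=-809/785 c=-357/785 d=73/471
  seg 3: a=-4 b=334/785 c=738/785 d=-287/785
  seg 4: a=-3 b=949/785 c=-123/785 d=41/1570
S(19/2) = -3645/2512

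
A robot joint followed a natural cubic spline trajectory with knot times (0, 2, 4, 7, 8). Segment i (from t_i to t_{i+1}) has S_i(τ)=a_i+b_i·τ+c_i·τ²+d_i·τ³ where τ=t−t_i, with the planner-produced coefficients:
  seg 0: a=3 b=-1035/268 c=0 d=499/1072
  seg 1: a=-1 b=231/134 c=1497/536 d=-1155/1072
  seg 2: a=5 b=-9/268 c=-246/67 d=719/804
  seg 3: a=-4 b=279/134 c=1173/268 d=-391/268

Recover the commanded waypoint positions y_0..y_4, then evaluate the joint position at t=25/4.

y_0=3 y_1=-1 y_2=5 y_3=-4 y_4=1
S(25/4) = -59635/17152

y_0 = S_0(0) = a_0 = 3
y_1 = S_1(0) = a_1 = -1
y_2 = S_2(0) = a_2 = 5
y_3 = S_3(0) = a_3 = -4
y_4 = S_3(1) = 1
t_q=25/4 is in segment 2 (τ=9/4); S_2(τ)=-59635/17152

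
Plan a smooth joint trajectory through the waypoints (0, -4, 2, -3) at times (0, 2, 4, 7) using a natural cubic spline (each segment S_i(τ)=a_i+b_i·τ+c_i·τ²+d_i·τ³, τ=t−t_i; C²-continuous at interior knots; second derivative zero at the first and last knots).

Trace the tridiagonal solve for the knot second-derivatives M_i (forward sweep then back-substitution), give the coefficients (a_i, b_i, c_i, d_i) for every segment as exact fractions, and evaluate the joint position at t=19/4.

  seg 0: a=0 b=-203/57 c=0 d=89/228
  seg 1: a=-4 b=64/57 c=89/38 d=-40/57
  seg 2: a=2 b=118/57 c=-71/38 d=71/342
S(19/4) = 6297/2432

Δ: Δ0=-2, Δ1=3, Δ2=-5/3
row 1: diag=8, rhs=30; c'=1/4, d'=15/4
row 2: denom=10−2·1/4=19/2; d'=(-28−2·15/4)/(19/2)=-71/19
back: M2=-71/19
back: M1=15/4−1/4·-71/19=89/19
M: M0=0, M1=89/19, M2=-71/19, M3=0
seg 0: a=0, c=M0/2=0, d=(M1−M0)/(6·2)=89/228, b=Δ0−h0·(2M0+M1)/6=-203/57
seg 1: a=-4, c=M1/2=89/38, d=(M2−M1)/(6·2)=-40/57, b=Δ1−h1·(2M1+M2)/6=64/57
seg 2: a=2, c=M2/2=-71/38, d=(M3−M2)/(6·3)=71/342, b=Δ2−h2·(2M2+M3)/6=118/57
t_q=19/4 → seg 2, τ=3/4; S=2+118/57·τ+-71/38·τ²+71/342·τ³=6297/2432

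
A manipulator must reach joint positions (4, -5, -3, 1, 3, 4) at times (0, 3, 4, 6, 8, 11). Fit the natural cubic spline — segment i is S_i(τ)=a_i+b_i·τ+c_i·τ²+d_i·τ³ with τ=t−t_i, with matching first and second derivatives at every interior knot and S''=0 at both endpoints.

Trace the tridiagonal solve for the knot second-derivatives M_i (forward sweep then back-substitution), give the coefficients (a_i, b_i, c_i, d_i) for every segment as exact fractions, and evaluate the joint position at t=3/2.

  seg 0: a=4 b=-3986/813 c=0 d=1547/7317
  seg 1: a=-5 b=655/813 c=1547/813 d=-192/271
  seg 2: a=-3 b=2021/813 c=-181/813 d=-11/1084
  seg 3: a=1 b=1198/813 c=-461/1626 d=19/813
  seg 4: a=3 b=168/271 c=-233/1626 d=233/14634
S(3/2) = -5725/2168

Δ: Δ0=-3, Δ1=2, Δ2=2, Δ3=1, Δ4=1/3
row 1: diag=8, rhs=30; c'=1/8, d'=15/4
row 2: denom=6−1·1/8=47/8; d'=(0−1·15/4)/(47/8)=-30/47
row 3: denom=8−2·16/47=344/47; d'=(-6−2·-30/47)/(344/47)=-111/172
row 4: denom=10−2·47/172=813/86; d'=(-4−2·-111/172)/(813/86)=-233/813
back: M4=-233/813
back: M3=-111/172−47/172·-233/813=-461/813
back: M2=-30/47−16/47·-461/813=-362/813
back: M1=15/4−1/8·-362/813=3094/813
M: M0=0, M1=3094/813, M2=-362/813, M3=-461/813, M4=-233/813, M5=0
seg 0: a=4, c=M0/2=0, d=(M1−M0)/(6·3)=1547/7317, b=Δ0−h0·(2M0+M1)/6=-3986/813
seg 1: a=-5, c=M1/2=1547/813, d=(M2−M1)/(6·1)=-192/271, b=Δ1−h1·(2M1+M2)/6=655/813
seg 2: a=-3, c=M2/2=-181/813, d=(M3−M2)/(6·2)=-11/1084, b=Δ2−h2·(2M2+M3)/6=2021/813
seg 3: a=1, c=M3/2=-461/1626, d=(M4−M3)/(6·2)=19/813, b=Δ3−h3·(2M3+M4)/6=1198/813
seg 4: a=3, c=M4/2=-233/1626, d=(M5−M4)/(6·3)=233/14634, b=Δ4−h4·(2M4+M5)/6=168/271
t_q=3/2 → seg 0, τ=3/2; S=4+-3986/813·τ+0·τ²+1547/7317·τ³=-5725/2168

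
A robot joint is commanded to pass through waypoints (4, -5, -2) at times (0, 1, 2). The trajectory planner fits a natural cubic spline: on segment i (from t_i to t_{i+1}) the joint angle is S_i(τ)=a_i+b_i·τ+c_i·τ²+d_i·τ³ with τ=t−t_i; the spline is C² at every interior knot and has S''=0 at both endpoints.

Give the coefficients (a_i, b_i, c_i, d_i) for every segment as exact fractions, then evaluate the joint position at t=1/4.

Δ: Δ0=-9, Δ1=3
row 1: diag=4, rhs=72; c'=1/4, d'=18
back: M1=18
M: M0=0, M1=18, M2=0
seg 0: a=4, c=M0/2=0, d=(M1−M0)/(6·1)=3, b=Δ0−h0·(2M0+M1)/6=-12
seg 1: a=-5, c=M1/2=9, d=(M2−M1)/(6·1)=-3, b=Δ1−h1·(2M1+M2)/6=-3
t_q=1/4 → seg 0, τ=1/4; S=4+-12·τ+0·τ²+3·τ³=67/64

  seg 0: a=4 b=-12 c=0 d=3
  seg 1: a=-5 b=-3 c=9 d=-3
S(1/4) = 67/64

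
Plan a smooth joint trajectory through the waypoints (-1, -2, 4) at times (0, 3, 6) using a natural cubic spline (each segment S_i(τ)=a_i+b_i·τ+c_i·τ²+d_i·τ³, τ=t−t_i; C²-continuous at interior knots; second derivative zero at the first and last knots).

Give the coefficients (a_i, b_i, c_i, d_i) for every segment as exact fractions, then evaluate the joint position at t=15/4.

Δ: Δ0=-1/3, Δ1=2
row 1: diag=12, rhs=14; c'=1/4, d'=7/6
back: M1=7/6
M: M0=0, M1=7/6, M2=0
seg 0: a=-1, c=M0/2=0, d=(M1−M0)/(6·3)=7/108, b=Δ0−h0·(2M0+M1)/6=-11/12
seg 1: a=-2, c=M1/2=7/12, d=(M2−M1)/(6·3)=-7/108, b=Δ1−h1·(2M1+M2)/6=5/6
t_q=15/4 → seg 1, τ=3/4; S=-2+5/6·τ+7/12·τ²+-7/108·τ³=-275/256

  seg 0: a=-1 b=-11/12 c=0 d=7/108
  seg 1: a=-2 b=5/6 c=7/12 d=-7/108
S(15/4) = -275/256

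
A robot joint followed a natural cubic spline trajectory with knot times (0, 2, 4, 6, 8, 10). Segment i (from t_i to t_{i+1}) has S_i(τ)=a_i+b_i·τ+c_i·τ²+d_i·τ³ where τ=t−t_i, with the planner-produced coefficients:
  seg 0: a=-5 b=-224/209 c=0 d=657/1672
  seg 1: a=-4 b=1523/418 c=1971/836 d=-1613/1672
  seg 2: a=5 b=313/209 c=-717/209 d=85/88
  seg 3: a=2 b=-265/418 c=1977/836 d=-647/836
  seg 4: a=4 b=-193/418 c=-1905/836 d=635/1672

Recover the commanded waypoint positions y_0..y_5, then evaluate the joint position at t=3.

y_0=-5 y_1=-4 y_2=5 y_3=2 y_4=4 y_5=-3
S(3) = 1733/1672

y_0 = S_0(0) = a_0 = -5
y_1 = S_1(0) = a_1 = -4
y_2 = S_2(0) = a_2 = 5
y_3 = S_3(0) = a_3 = 2
y_4 = S_4(0) = a_4 = 4
y_5 = S_4(2) = -3
t_q=3 is in segment 1 (τ=1); S_1(τ)=1733/1672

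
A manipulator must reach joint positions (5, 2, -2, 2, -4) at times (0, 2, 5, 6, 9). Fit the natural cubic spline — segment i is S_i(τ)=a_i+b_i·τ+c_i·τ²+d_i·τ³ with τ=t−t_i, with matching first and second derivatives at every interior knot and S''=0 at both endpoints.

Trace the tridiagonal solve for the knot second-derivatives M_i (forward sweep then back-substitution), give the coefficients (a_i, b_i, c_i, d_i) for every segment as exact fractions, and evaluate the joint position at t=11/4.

Δ: Δ0=-3/2, Δ1=-4/3, Δ2=4, Δ3=-2
row 1: diag=10, rhs=1; c'=3/10, d'=1/10
row 2: denom=8−3·3/10=71/10; d'=(32−3·1/10)/(71/10)=317/71
row 3: denom=8−1·10/71=558/71; d'=(-36−1·317/71)/(558/71)=-2873/558
back: M3=-2873/558
back: M2=317/71−10/71·-2873/558=1448/279
back: M1=1/10−3/10·1448/279=-271/186
M: M0=0, M1=-271/186, M2=1448/279, M3=-2873/558, M4=0
seg 0: a=5, c=M0/2=0, d=(M1−M0)/(6·2)=-271/2232, b=Δ0−h0·(2M0+M1)/6=-283/279
seg 1: a=2, c=M1/2=-271/372, d=(M2−M1)/(6·3)=3709/10044, b=Δ1−h1·(2M1+M2)/6=-1379/558
seg 2: a=-2, c=M2/2=724/279, d=(M3−M2)/(6·1)=-641/372, b=Δ2−h2·(2M2+M3)/6=3491/1116
seg 3: a=2, c=M3/2=-2873/1116, d=(M4−M3)/(6·3)=2873/10044, b=Δ3−h3·(2M3+M4)/6=1757/558
t_q=11/4 → seg 1, τ=3/4; S=2+-1379/558·τ+-271/372·τ²+3709/10044·τ³=-853/7936

  seg 0: a=5 b=-283/279 c=0 d=-271/2232
  seg 1: a=2 b=-1379/558 c=-271/372 d=3709/10044
  seg 2: a=-2 b=3491/1116 c=724/279 d=-641/372
  seg 3: a=2 b=1757/558 c=-2873/1116 d=2873/10044
S(11/4) = -853/7936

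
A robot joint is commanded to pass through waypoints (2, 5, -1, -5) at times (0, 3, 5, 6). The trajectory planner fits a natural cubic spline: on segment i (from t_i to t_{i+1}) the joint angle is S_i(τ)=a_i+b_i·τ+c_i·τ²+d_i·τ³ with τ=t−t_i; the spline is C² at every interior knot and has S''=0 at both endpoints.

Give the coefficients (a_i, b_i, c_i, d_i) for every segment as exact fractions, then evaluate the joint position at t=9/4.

  seg 0: a=2 b=61/28 c=0 d=-11/84
  seg 1: a=5 b=-19/14 c=-33/28 d=5/28
  seg 2: a=-1 b=-55/14 c=-3/28 d=1/28
S(9/4) = 1385/256

Δ: Δ0=1, Δ1=-3, Δ2=-4
row 1: diag=10, rhs=-24; c'=1/5, d'=-12/5
row 2: denom=6−2·1/5=28/5; d'=(-6−2·-12/5)/(28/5)=-3/14
back: M2=-3/14
back: M1=-12/5−1/5·-3/14=-33/14
M: M0=0, M1=-33/14, M2=-3/14, M3=0
seg 0: a=2, c=M0/2=0, d=(M1−M0)/(6·3)=-11/84, b=Δ0−h0·(2M0+M1)/6=61/28
seg 1: a=5, c=M1/2=-33/28, d=(M2−M1)/(6·2)=5/28, b=Δ1−h1·(2M1+M2)/6=-19/14
seg 2: a=-1, c=M2/2=-3/28, d=(M3−M2)/(6·1)=1/28, b=Δ2−h2·(2M2+M3)/6=-55/14
t_q=9/4 → seg 0, τ=9/4; S=2+61/28·τ+0·τ²+-11/84·τ³=1385/256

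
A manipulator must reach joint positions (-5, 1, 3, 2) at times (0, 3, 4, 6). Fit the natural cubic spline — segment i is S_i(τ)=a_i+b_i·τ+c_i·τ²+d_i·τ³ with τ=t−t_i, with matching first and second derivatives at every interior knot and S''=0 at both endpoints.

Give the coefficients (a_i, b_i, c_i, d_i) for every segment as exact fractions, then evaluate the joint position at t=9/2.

Δ: Δ0=2, Δ1=2, Δ2=-1/2
row 1: diag=8, rhs=0; c'=1/8, d'=0
row 2: denom=6−1·1/8=47/8; d'=(-15−1·0)/(47/8)=-120/47
back: M2=-120/47
back: M1=0−1/8·-120/47=15/47
M: M0=0, M1=15/47, M2=-120/47, M3=0
seg 0: a=-5, c=M0/2=0, d=(M1−M0)/(6·3)=5/282, b=Δ0−h0·(2M0+M1)/6=173/94
seg 1: a=1, c=M1/2=15/94, d=(M2−M1)/(6·1)=-45/94, b=Δ1−h1·(2M1+M2)/6=109/47
seg 2: a=3, c=M2/2=-60/47, d=(M3−M2)/(6·2)=10/47, b=Δ2−h2·(2M2+M3)/6=113/94
t_q=9/2 → seg 2, τ=1/2; S=3+113/94·τ+-60/47·τ²+10/47·τ³=311/94

  seg 0: a=-5 b=173/94 c=0 d=5/282
  seg 1: a=1 b=109/47 c=15/94 d=-45/94
  seg 2: a=3 b=113/94 c=-60/47 d=10/47
S(9/2) = 311/94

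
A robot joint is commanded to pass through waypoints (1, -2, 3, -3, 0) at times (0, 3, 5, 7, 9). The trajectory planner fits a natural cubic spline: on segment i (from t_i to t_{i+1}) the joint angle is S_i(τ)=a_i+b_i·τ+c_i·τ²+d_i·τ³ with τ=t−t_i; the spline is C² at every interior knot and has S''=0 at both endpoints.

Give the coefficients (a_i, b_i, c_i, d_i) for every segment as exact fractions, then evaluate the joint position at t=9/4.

  seg 0: a=1 b=-379/142 c=0 d=79/426
  seg 1: a=-2 b=166/71 c=237/142 d=-451/568
  seg 2: a=3 b=-73/142 c=-879/284 d=263/284
  seg 3: a=-3 b=-253/142 c=699/284 d=-233/568
S(9/4) = -26291/9088

Δ: Δ0=-1, Δ1=5/2, Δ2=-3, Δ3=3/2
row 1: diag=10, rhs=21; c'=1/5, d'=21/10
row 2: denom=8−2·1/5=38/5; d'=(-33−2·21/10)/(38/5)=-93/19
row 3: denom=8−2·5/19=142/19; d'=(27−2·-93/19)/(142/19)=699/142
back: M3=699/142
back: M2=-93/19−5/19·699/142=-879/142
back: M1=21/10−1/5·-879/142=237/71
M: M0=0, M1=237/71, M2=-879/142, M3=699/142, M4=0
seg 0: a=1, c=M0/2=0, d=(M1−M0)/(6·3)=79/426, b=Δ0−h0·(2M0+M1)/6=-379/142
seg 1: a=-2, c=M1/2=237/142, d=(M2−M1)/(6·2)=-451/568, b=Δ1−h1·(2M1+M2)/6=166/71
seg 2: a=3, c=M2/2=-879/284, d=(M3−M2)/(6·2)=263/284, b=Δ2−h2·(2M2+M3)/6=-73/142
seg 3: a=-3, c=M3/2=699/284, d=(M4−M3)/(6·2)=-233/568, b=Δ3−h3·(2M3+M4)/6=-253/142
t_q=9/4 → seg 0, τ=9/4; S=1+-379/142·τ+0·τ²+79/426·τ³=-26291/9088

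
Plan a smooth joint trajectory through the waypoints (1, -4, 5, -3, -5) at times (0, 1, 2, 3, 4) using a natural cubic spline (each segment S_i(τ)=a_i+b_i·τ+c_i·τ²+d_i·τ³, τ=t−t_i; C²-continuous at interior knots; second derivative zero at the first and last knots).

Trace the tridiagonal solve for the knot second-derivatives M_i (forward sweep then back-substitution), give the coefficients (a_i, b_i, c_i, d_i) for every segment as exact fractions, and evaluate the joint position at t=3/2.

Δ: Δ0=-5, Δ1=9, Δ2=-8, Δ3=-2
row 1: diag=4, rhs=84; c'=1/4, d'=21
row 2: denom=4−1·1/4=15/4; d'=(-102−1·21)/(15/4)=-164/5
row 3: denom=4−1·4/15=56/15; d'=(36−1·-164/5)/(56/15)=129/7
back: M3=129/7
back: M2=-164/5−4/15·129/7=-264/7
back: M1=21−1/4·-264/7=213/7
M: M0=0, M1=213/7, M2=-264/7, M3=129/7, M4=0
seg 0: a=1, c=M0/2=0, d=(M1−M0)/(6·1)=71/14, b=Δ0−h0·(2M0+M1)/6=-141/14
seg 1: a=-4, c=M1/2=213/14, d=(M2−M1)/(6·1)=-159/14, b=Δ1−h1·(2M1+M2)/6=36/7
seg 2: a=5, c=M2/2=-132/7, d=(M3−M2)/(6·1)=131/14, b=Δ2−h2·(2M2+M3)/6=3/2
seg 3: a=-3, c=M3/2=129/14, d=(M4−M3)/(6·1)=-43/14, b=Δ3−h3·(2M3+M4)/6=-57/7
t_q=3/2 → seg 1, τ=1/2; S=-4+36/7·τ+213/14·τ²+-159/14·τ³=107/112

  seg 0: a=1 b=-141/14 c=0 d=71/14
  seg 1: a=-4 b=36/7 c=213/14 d=-159/14
  seg 2: a=5 b=3/2 c=-132/7 d=131/14
  seg 3: a=-3 b=-57/7 c=129/14 d=-43/14
S(3/2) = 107/112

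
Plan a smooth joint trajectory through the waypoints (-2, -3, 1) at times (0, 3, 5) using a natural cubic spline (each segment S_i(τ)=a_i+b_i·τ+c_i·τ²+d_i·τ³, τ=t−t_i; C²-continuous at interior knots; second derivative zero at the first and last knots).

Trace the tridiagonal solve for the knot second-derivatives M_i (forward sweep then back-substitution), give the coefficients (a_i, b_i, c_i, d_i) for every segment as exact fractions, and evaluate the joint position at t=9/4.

Δ: Δ0=-1/3, Δ1=2
row 1: diag=10, rhs=14; c'=1/5, d'=7/5
back: M1=7/5
M: M0=0, M1=7/5, M2=0
seg 0: a=-2, c=M0/2=0, d=(M1−M0)/(6·3)=7/90, b=Δ0−h0·(2M0+M1)/6=-31/30
seg 1: a=-3, c=M1/2=7/10, d=(M2−M1)/(6·2)=-7/60, b=Δ1−h1·(2M1+M2)/6=16/15
t_q=9/4 → seg 0, τ=9/4; S=-2+-31/30·τ+0·τ²+7/90·τ³=-2201/640

  seg 0: a=-2 b=-31/30 c=0 d=7/90
  seg 1: a=-3 b=16/15 c=7/10 d=-7/60
S(9/4) = -2201/640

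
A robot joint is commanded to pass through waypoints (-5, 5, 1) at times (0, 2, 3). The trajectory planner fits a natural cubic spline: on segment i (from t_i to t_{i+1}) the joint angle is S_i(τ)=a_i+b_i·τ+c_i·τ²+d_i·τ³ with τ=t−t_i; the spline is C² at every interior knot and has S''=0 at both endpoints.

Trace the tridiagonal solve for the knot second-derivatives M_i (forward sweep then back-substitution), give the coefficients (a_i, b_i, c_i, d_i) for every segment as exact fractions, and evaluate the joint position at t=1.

  seg 0: a=-5 b=8 c=0 d=-3/4
  seg 1: a=5 b=-1 c=-9/2 d=3/2
S(1) = 9/4

Δ: Δ0=5, Δ1=-4
row 1: diag=6, rhs=-54; c'=1/6, d'=-9
back: M1=-9
M: M0=0, M1=-9, M2=0
seg 0: a=-5, c=M0/2=0, d=(M1−M0)/(6·2)=-3/4, b=Δ0−h0·(2M0+M1)/6=8
seg 1: a=5, c=M1/2=-9/2, d=(M2−M1)/(6·1)=3/2, b=Δ1−h1·(2M1+M2)/6=-1
t_q=1 → seg 0, τ=1; S=-5+8·τ+0·τ²+-3/4·τ³=9/4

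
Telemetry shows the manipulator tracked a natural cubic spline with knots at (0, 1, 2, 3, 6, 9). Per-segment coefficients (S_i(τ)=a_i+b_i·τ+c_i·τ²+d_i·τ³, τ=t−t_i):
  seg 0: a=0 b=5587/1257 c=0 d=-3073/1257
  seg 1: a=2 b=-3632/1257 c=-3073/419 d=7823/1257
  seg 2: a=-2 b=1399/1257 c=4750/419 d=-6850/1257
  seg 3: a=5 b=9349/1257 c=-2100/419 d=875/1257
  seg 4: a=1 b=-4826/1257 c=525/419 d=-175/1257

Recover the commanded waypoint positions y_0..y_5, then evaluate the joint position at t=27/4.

y_0=0 y_1=2 y_2=-2 y_3=5 y_4=1 y_5=-3
S(27/4) = -33075/26816

y_0 = S_0(0) = a_0 = 0
y_1 = S_1(0) = a_1 = 2
y_2 = S_2(0) = a_2 = -2
y_3 = S_3(0) = a_3 = 5
y_4 = S_4(0) = a_4 = 1
y_5 = S_4(3) = -3
t_q=27/4 is in segment 4 (τ=3/4); S_4(τ)=-33075/26816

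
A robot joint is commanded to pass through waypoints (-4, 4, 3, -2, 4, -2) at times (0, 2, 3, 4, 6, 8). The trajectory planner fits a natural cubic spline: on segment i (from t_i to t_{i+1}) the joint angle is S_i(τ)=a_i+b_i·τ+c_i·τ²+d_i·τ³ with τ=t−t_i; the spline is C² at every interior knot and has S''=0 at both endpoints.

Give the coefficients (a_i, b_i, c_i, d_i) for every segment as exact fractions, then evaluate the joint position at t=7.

Δ: Δ0=4, Δ1=-1, Δ2=-5, Δ3=3, Δ4=-3
row 1: diag=6, rhs=-30; c'=1/6, d'=-5
row 2: denom=4−1·1/6=23/6; d'=(-24−1·-5)/(23/6)=-114/23
row 3: denom=6−1·6/23=132/23; d'=(48−1·-114/23)/(132/23)=203/22
row 4: denom=8−2·23/66=241/33; d'=(-36−2·203/22)/(241/33)=-1797/241
back: M4=-1797/241
back: M3=203/22−23/66·-1797/241=2850/241
back: M2=-114/23−6/23·2850/241=-1938/241
back: M1=-5−1/6·-1938/241=-882/241
M: M0=0, M1=-882/241, M2=-1938/241, M3=2850/241, M4=-1797/241, M5=0
seg 0: a=-4, c=M0/2=0, d=(M1−M0)/(6·2)=-147/482, b=Δ0−h0·(2M0+M1)/6=1258/241
seg 1: a=4, c=M1/2=-441/241, d=(M2−M1)/(6·1)=-176/241, b=Δ1−h1·(2M1+M2)/6=376/241
seg 2: a=3, c=M2/2=-969/241, d=(M3−M2)/(6·1)=798/241, b=Δ2−h2·(2M2+M3)/6=-1034/241
seg 3: a=-2, c=M3/2=1425/241, d=(M4−M3)/(6·2)=-1549/964, b=Δ3−h3·(2M3+M4)/6=-578/241
seg 4: a=4, c=M4/2=-1797/482, d=(M5−M4)/(6·2)=599/964, b=Δ4−h4·(2M4+M5)/6=475/241
t_q=7 → seg 4, τ=1; S=4+475/241·τ+-1797/482·τ²+599/964·τ³=2761/964

  seg 0: a=-4 b=1258/241 c=0 d=-147/482
  seg 1: a=4 b=376/241 c=-441/241 d=-176/241
  seg 2: a=3 b=-1034/241 c=-969/241 d=798/241
  seg 3: a=-2 b=-578/241 c=1425/241 d=-1549/964
  seg 4: a=4 b=475/241 c=-1797/482 d=599/964
S(7) = 2761/964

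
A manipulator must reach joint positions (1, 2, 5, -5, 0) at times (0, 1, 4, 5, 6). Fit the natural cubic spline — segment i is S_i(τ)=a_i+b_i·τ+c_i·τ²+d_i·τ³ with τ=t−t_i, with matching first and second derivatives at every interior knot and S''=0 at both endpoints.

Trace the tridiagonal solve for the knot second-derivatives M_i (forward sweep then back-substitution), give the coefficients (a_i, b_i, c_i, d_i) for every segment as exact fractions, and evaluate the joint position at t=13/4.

  seg 0: a=1 b=35/212 c=0 d=177/212
  seg 1: a=2 b=283/106 c=531/212 d=-649/636
  seg 2: a=5 b=-2089/212 c=-354/53 d=1385/212
  seg 3: a=-5 b=-383/106 c=2739/212 d=-913/212
S(13/4) = 122977/13568

Δ: Δ0=1, Δ1=1, Δ2=-10, Δ3=5
row 1: diag=8, rhs=0; c'=3/8, d'=0
row 2: denom=8−3·3/8=55/8; d'=(-66−3·0)/(55/8)=-48/5
row 3: denom=4−1·8/55=212/55; d'=(90−1·-48/5)/(212/55)=2739/106
back: M3=2739/106
back: M2=-48/5−8/55·2739/106=-708/53
back: M1=0−3/8·-708/53=531/106
M: M0=0, M1=531/106, M2=-708/53, M3=2739/106, M4=0
seg 0: a=1, c=M0/2=0, d=(M1−M0)/(6·1)=177/212, b=Δ0−h0·(2M0+M1)/6=35/212
seg 1: a=2, c=M1/2=531/212, d=(M2−M1)/(6·3)=-649/636, b=Δ1−h1·(2M1+M2)/6=283/106
seg 2: a=5, c=M2/2=-354/53, d=(M3−M2)/(6·1)=1385/212, b=Δ2−h2·(2M2+M3)/6=-2089/212
seg 3: a=-5, c=M3/2=2739/212, d=(M4−M3)/(6·1)=-913/212, b=Δ3−h3·(2M3+M4)/6=-383/106
t_q=13/4 → seg 1, τ=9/4; S=2+283/106·τ+531/212·τ²+-649/636·τ³=122977/13568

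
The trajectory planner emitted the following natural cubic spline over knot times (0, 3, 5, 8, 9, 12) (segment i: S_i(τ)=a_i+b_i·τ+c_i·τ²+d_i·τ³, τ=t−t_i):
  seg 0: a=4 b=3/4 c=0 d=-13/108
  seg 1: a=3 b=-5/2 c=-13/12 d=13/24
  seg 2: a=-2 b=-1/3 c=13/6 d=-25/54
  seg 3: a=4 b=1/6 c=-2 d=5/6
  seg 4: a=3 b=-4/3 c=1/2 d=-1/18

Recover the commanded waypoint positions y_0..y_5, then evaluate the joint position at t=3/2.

y_0 = S_0(0) = a_0 = 4
y_1 = S_1(0) = a_1 = 3
y_2 = S_2(0) = a_2 = -2
y_3 = S_3(0) = a_3 = 4
y_4 = S_4(0) = a_4 = 3
y_5 = S_4(3) = 2
t_q=3/2 is in segment 0 (τ=3/2); S_0(τ)=151/32

y_0=4 y_1=3 y_2=-2 y_3=4 y_4=3 y_5=2
S(3/2) = 151/32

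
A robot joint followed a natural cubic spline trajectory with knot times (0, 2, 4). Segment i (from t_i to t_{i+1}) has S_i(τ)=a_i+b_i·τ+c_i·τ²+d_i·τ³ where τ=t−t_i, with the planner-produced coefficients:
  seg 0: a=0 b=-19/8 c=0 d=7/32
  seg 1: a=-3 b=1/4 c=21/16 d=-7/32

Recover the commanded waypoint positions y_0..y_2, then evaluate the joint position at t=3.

y_0=0 y_1=-3 y_2=1
S(3) = -53/32

y_0 = S_0(0) = a_0 = 0
y_1 = S_1(0) = a_1 = -3
y_2 = S_1(2) = 1
t_q=3 is in segment 1 (τ=1); S_1(τ)=-53/32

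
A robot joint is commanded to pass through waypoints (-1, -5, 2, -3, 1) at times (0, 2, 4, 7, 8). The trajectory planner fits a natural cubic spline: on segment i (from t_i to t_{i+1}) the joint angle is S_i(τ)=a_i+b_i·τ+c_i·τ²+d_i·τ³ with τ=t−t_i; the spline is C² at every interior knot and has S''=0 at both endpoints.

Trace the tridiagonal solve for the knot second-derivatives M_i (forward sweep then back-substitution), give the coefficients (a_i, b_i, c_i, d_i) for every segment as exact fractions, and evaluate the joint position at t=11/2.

  seg 0: a=-1 b=-6259/1608 c=0 d=3043/6432
  seg 1: a=-5 b=1435/804 c=3043/1072 d=-6371/6432
  seg 2: a=2 b=2015/1608 c=-208/67 d=3427/4824
  seg 3: a=-3 b=1453/804 c=1763/536 d=-1763/1608
S(11/2) = -3035/4288

Δ: Δ0=-2, Δ1=7/2, Δ2=-5/3, Δ3=4
row 1: diag=8, rhs=33; c'=1/4, d'=33/8
row 2: denom=10−2·1/4=19/2; d'=(-31−2·33/8)/(19/2)=-157/38
row 3: denom=8−3·6/19=134/19; d'=(34−3·-157/38)/(134/19)=1763/268
back: M3=1763/268
back: M2=-157/38−6/19·1763/268=-416/67
back: M1=33/8−1/4·-416/67=3043/536
M: M0=0, M1=3043/536, M2=-416/67, M3=1763/268, M4=0
seg 0: a=-1, c=M0/2=0, d=(M1−M0)/(6·2)=3043/6432, b=Δ0−h0·(2M0+M1)/6=-6259/1608
seg 1: a=-5, c=M1/2=3043/1072, d=(M2−M1)/(6·2)=-6371/6432, b=Δ1−h1·(2M1+M2)/6=1435/804
seg 2: a=2, c=M2/2=-208/67, d=(M3−M2)/(6·3)=3427/4824, b=Δ2−h2·(2M2+M3)/6=2015/1608
seg 3: a=-3, c=M3/2=1763/536, d=(M4−M3)/(6·1)=-1763/1608, b=Δ3−h3·(2M3+M4)/6=1453/804
t_q=11/2 → seg 2, τ=3/2; S=2+2015/1608·τ+-208/67·τ²+3427/4824·τ³=-3035/4288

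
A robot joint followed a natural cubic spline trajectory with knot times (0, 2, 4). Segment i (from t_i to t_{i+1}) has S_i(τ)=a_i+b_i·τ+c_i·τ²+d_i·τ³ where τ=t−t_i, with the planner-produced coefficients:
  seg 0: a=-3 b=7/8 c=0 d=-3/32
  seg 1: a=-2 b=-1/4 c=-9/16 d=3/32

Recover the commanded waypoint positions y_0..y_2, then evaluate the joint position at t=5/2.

y_0=-3 y_1=-2 y_2=-4
S(5/2) = -577/256

y_0 = S_0(0) = a_0 = -3
y_1 = S_1(0) = a_1 = -2
y_2 = S_1(2) = -4
t_q=5/2 is in segment 1 (τ=1/2); S_1(τ)=-577/256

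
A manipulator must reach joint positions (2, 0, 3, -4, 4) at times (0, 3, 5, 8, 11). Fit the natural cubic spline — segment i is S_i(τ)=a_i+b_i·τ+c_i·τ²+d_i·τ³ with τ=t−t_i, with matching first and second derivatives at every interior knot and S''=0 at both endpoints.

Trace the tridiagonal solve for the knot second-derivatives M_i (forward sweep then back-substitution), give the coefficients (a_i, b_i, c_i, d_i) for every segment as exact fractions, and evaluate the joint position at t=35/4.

Δ: Δ0=-2/3, Δ1=3/2, Δ2=-7/3, Δ3=8/3
row 1: diag=10, rhs=13; c'=1/5, d'=13/10
row 2: denom=10−2·1/5=48/5; d'=(-23−2·13/10)/(48/5)=-8/3
row 3: denom=12−3·5/16=177/16; d'=(30−3·-8/3)/(177/16)=608/177
back: M3=608/177
back: M2=-8/3−5/16·608/177=-662/177
back: M1=13/10−1/5·-662/177=725/354
M: M0=0, M1=725/354, M2=-662/177, M3=608/177, M4=0
seg 0: a=2, c=M0/2=0, d=(M1−M0)/(6·3)=725/6372, b=Δ0−h0·(2M0+M1)/6=-399/236
seg 1: a=0, c=M1/2=725/708, d=(M2−M1)/(6·2)=-683/1416, b=Δ1−h1·(2M1+M2)/6=163/118
seg 2: a=3, c=M2/2=-331/177, d=(M3−M2)/(6·3)=635/1593, b=Δ2−h2·(2M2+M3)/6=-55/177
seg 3: a=-4, c=M3/2=304/177, d=(M4−M3)/(6·3)=-304/1593, b=Δ3−h3·(2M3+M4)/6=-136/177
t_q=35/4 → seg 3, τ=3/4; S=-4+-136/177·τ+304/177·τ²+-304/1593·τ³=-871/236

  seg 0: a=2 b=-399/236 c=0 d=725/6372
  seg 1: a=0 b=163/118 c=725/708 d=-683/1416
  seg 2: a=3 b=-55/177 c=-331/177 d=635/1593
  seg 3: a=-4 b=-136/177 c=304/177 d=-304/1593
S(35/4) = -871/236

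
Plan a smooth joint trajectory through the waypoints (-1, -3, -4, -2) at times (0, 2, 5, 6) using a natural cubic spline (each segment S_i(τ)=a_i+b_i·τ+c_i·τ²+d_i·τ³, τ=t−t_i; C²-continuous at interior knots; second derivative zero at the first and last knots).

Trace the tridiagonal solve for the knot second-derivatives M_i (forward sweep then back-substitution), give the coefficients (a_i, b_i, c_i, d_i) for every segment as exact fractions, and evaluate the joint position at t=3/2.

  seg 0: a=-1 b=-203/213 c=0 d=-5/426
  seg 1: a=-3 b=-233/213 c=-5/71 d=23/213
  seg 2: a=-4 b=298/213 c=64/71 d=-64/213
S(3/2) = -2805/1136

Δ: Δ0=-1, Δ1=-1/3, Δ2=2
row 1: diag=10, rhs=4; c'=3/10, d'=2/5
row 2: denom=8−3·3/10=71/10; d'=(14−3·2/5)/(71/10)=128/71
back: M2=128/71
back: M1=2/5−3/10·128/71=-10/71
M: M0=0, M1=-10/71, M2=128/71, M3=0
seg 0: a=-1, c=M0/2=0, d=(M1−M0)/(6·2)=-5/426, b=Δ0−h0·(2M0+M1)/6=-203/213
seg 1: a=-3, c=M1/2=-5/71, d=(M2−M1)/(6·3)=23/213, b=Δ1−h1·(2M1+M2)/6=-233/213
seg 2: a=-4, c=M2/2=64/71, d=(M3−M2)/(6·1)=-64/213, b=Δ2−h2·(2M2+M3)/6=298/213
t_q=3/2 → seg 0, τ=3/2; S=-1+-203/213·τ+0·τ²+-5/426·τ³=-2805/1136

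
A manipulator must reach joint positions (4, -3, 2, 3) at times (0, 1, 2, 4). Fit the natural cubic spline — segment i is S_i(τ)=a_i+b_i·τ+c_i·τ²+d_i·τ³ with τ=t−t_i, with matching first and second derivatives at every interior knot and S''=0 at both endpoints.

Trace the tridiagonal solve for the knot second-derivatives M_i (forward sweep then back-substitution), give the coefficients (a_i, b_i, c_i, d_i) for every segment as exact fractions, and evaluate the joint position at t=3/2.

Δ: Δ0=-7, Δ1=5, Δ2=1/2
row 1: diag=4, rhs=72; c'=1/4, d'=18
row 2: denom=6−1·1/4=23/4; d'=(-27−1·18)/(23/4)=-180/23
back: M2=-180/23
back: M1=18−1/4·-180/23=459/23
M: M0=0, M1=459/23, M2=-180/23, M3=0
seg 0: a=4, c=M0/2=0, d=(M1−M0)/(6·1)=153/46, b=Δ0−h0·(2M0+M1)/6=-475/46
seg 1: a=-3, c=M1/2=459/46, d=(M2−M1)/(6·1)=-213/46, b=Δ1−h1·(2M1+M2)/6=-8/23
seg 2: a=2, c=M2/2=-90/23, d=(M3−M2)/(6·2)=15/23, b=Δ2−h2·(2M2+M3)/6=263/46
t_q=3/2 → seg 1, τ=1/2; S=-3+-8/23·τ+459/46·τ²+-213/46·τ³=-463/368

  seg 0: a=4 b=-475/46 c=0 d=153/46
  seg 1: a=-3 b=-8/23 c=459/46 d=-213/46
  seg 2: a=2 b=263/46 c=-90/23 d=15/23
S(3/2) = -463/368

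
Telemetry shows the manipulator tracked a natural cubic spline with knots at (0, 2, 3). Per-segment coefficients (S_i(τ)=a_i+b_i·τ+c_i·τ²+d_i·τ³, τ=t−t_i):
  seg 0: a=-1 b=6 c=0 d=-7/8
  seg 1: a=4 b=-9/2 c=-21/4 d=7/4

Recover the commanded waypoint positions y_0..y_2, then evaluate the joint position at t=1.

y_0=-1 y_1=4 y_2=-4
S(1) = 33/8

y_0 = S_0(0) = a_0 = -1
y_1 = S_1(0) = a_1 = 4
y_2 = S_1(1) = -4
t_q=1 is in segment 0 (τ=1); S_0(τ)=33/8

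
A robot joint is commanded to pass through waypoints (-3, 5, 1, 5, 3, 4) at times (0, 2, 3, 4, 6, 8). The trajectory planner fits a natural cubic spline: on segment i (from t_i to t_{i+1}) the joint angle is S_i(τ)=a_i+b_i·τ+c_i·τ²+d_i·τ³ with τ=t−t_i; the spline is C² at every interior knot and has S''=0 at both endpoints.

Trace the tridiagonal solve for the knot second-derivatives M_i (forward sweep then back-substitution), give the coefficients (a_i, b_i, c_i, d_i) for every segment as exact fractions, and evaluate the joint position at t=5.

  seg 0: a=-3 b=3667/482 c=0 d=-1739/1928
  seg 1: a=5 b=-775/241 c=-5217/964 d=4461/964
  seg 2: a=1 b=-151/964 c=4083/482 d=-4159/964
  seg 3: a=5 b=926/241 c=-4311/964 d=1977/1928
  seg 4: a=3 b=-839/482 c=405/241 d=-135/482
S(5) = 10403/1928

Δ: Δ0=4, Δ1=-4, Δ2=4, Δ3=-1, Δ4=1/2
row 1: diag=6, rhs=-48; c'=1/6, d'=-8
row 2: denom=4−1·1/6=23/6; d'=(48−1·-8)/(23/6)=336/23
row 3: denom=6−1·6/23=132/23; d'=(-30−1·336/23)/(132/23)=-171/22
row 4: denom=8−2·23/66=241/33; d'=(9−2·-171/22)/(241/33)=810/241
back: M4=810/241
back: M3=-171/22−23/66·810/241=-4311/482
back: M2=336/23−6/23·-4311/482=4083/241
back: M1=-8−1/6·4083/241=-5217/482
M: M0=0, M1=-5217/482, M2=4083/241, M3=-4311/482, M4=810/241, M5=0
seg 0: a=-3, c=M0/2=0, d=(M1−M0)/(6·2)=-1739/1928, b=Δ0−h0·(2M0+M1)/6=3667/482
seg 1: a=5, c=M1/2=-5217/964, d=(M2−M1)/(6·1)=4461/964, b=Δ1−h1·(2M1+M2)/6=-775/241
seg 2: a=1, c=M2/2=4083/482, d=(M3−M2)/(6·1)=-4159/964, b=Δ2−h2·(2M2+M3)/6=-151/964
seg 3: a=5, c=M3/2=-4311/964, d=(M4−M3)/(6·2)=1977/1928, b=Δ3−h3·(2M3+M4)/6=926/241
seg 4: a=3, c=M4/2=405/241, d=(M5−M4)/(6·2)=-135/482, b=Δ4−h4·(2M4+M5)/6=-839/482
t_q=5 → seg 3, τ=1; S=5+926/241·τ+-4311/964·τ²+1977/1928·τ³=10403/1928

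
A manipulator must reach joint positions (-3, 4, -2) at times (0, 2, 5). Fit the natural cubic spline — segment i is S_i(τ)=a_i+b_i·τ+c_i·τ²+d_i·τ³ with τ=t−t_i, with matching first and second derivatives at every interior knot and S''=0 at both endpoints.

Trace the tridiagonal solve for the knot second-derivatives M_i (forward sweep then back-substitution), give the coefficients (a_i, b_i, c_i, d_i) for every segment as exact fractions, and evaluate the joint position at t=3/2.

  seg 0: a=-3 b=23/5 c=0 d=-11/40
  seg 1: a=4 b=13/10 c=-33/20 d=11/60
S(3/2) = 951/320

Δ: Δ0=7/2, Δ1=-2
row 1: diag=10, rhs=-33; c'=3/10, d'=-33/10
back: M1=-33/10
M: M0=0, M1=-33/10, M2=0
seg 0: a=-3, c=M0/2=0, d=(M1−M0)/(6·2)=-11/40, b=Δ0−h0·(2M0+M1)/6=23/5
seg 1: a=4, c=M1/2=-33/20, d=(M2−M1)/(6·3)=11/60, b=Δ1−h1·(2M1+M2)/6=13/10
t_q=3/2 → seg 0, τ=3/2; S=-3+23/5·τ+0·τ²+-11/40·τ³=951/320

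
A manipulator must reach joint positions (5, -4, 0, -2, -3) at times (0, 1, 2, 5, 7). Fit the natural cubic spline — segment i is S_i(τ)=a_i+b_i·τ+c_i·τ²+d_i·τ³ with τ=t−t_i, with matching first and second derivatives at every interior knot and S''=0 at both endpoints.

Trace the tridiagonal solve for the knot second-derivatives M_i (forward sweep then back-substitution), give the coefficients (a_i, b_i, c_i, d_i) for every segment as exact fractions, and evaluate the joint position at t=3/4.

  seg 0: a=5 b=-20617/1644 c=0 d=5821/1644
  seg 1: a=-4 b=-1577/822 c=5821/548 d=-7733/1644
  seg 2: a=0 b=8573/1644 c=-478/137 d=2513/4932
  seg 3: a=-2 b=-1613/822 c=601/548 d=-601/3288
S(3/4) = -102123/35072

Δ: Δ0=-9, Δ1=4, Δ2=-2/3, Δ3=-1/2
row 1: diag=4, rhs=78; c'=1/4, d'=39/2
row 2: denom=8−1·1/4=31/4; d'=(-28−1·39/2)/(31/4)=-190/31
row 3: denom=10−3·12/31=274/31; d'=(1−3·-190/31)/(274/31)=601/274
back: M3=601/274
back: M2=-190/31−12/31·601/274=-956/137
back: M1=39/2−1/4·-956/137=5821/274
M: M0=0, M1=5821/274, M2=-956/137, M3=601/274, M4=0
seg 0: a=5, c=M0/2=0, d=(M1−M0)/(6·1)=5821/1644, b=Δ0−h0·(2M0+M1)/6=-20617/1644
seg 1: a=-4, c=M1/2=5821/548, d=(M2−M1)/(6·1)=-7733/1644, b=Δ1−h1·(2M1+M2)/6=-1577/822
seg 2: a=0, c=M2/2=-478/137, d=(M3−M2)/(6·3)=2513/4932, b=Δ2−h2·(2M2+M3)/6=8573/1644
seg 3: a=-2, c=M3/2=601/548, d=(M4−M3)/(6·2)=-601/3288, b=Δ3−h3·(2M3+M4)/6=-1613/822
t_q=3/4 → seg 0, τ=3/4; S=5+-20617/1644·τ+0·τ²+5821/1644·τ³=-102123/35072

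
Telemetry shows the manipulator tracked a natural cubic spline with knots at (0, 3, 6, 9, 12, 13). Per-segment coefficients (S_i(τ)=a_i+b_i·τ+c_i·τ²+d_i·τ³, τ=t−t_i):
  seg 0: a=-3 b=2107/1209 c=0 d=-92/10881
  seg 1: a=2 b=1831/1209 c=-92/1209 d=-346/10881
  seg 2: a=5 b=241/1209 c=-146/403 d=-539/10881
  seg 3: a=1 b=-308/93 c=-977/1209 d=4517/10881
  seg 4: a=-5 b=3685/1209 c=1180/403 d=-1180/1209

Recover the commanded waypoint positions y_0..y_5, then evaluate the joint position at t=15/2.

y_0=-3 y_1=2 y_2=5 y_3=1 y_4=-5 y_5=0
S(15/2) = 13917/3224

y_0 = S_0(0) = a_0 = -3
y_1 = S_1(0) = a_1 = 2
y_2 = S_2(0) = a_2 = 5
y_3 = S_3(0) = a_3 = 1
y_4 = S_4(0) = a_4 = -5
y_5 = S_4(1) = 0
t_q=15/2 is in segment 2 (τ=3/2); S_2(τ)=13917/3224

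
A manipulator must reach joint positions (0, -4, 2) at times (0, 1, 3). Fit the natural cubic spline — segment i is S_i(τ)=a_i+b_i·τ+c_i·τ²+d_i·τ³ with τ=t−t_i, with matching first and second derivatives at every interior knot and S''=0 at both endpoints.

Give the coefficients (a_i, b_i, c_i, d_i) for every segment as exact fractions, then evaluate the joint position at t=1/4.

Δ: Δ0=-4, Δ1=3
row 1: diag=6, rhs=42; c'=1/3, d'=7
back: M1=7
M: M0=0, M1=7, M2=0
seg 0: a=0, c=M0/2=0, d=(M1−M0)/(6·1)=7/6, b=Δ0−h0·(2M0+M1)/6=-31/6
seg 1: a=-4, c=M1/2=7/2, d=(M2−M1)/(6·2)=-7/12, b=Δ1−h1·(2M1+M2)/6=-5/3
t_q=1/4 → seg 0, τ=1/4; S=0+-31/6·τ+0·τ²+7/6·τ³=-163/128

  seg 0: a=0 b=-31/6 c=0 d=7/6
  seg 1: a=-4 b=-5/3 c=7/2 d=-7/12
S(1/4) = -163/128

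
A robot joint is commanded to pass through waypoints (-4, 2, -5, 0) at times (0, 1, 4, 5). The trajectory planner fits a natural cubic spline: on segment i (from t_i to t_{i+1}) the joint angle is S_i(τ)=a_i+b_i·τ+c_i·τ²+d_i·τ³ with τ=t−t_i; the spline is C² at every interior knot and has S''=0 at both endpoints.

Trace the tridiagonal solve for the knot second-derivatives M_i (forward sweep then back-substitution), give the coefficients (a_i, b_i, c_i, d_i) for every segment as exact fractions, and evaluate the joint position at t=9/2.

  seg 0: a=-4 b=1256/165 c=0 d=-266/165
  seg 1: a=2 b=458/165 c=-266/55 d=47/45
  seg 2: a=-5 b=323/165 c=251/55 d=-251/165
S(9/2) = -1351/440

Δ: Δ0=6, Δ1=-7/3, Δ2=5
row 1: diag=8, rhs=-50; c'=3/8, d'=-25/4
row 2: denom=8−3·3/8=55/8; d'=(44−3·-25/4)/(55/8)=502/55
back: M2=502/55
back: M1=-25/4−3/8·502/55=-532/55
M: M0=0, M1=-532/55, M2=502/55, M3=0
seg 0: a=-4, c=M0/2=0, d=(M1−M0)/(6·1)=-266/165, b=Δ0−h0·(2M0+M1)/6=1256/165
seg 1: a=2, c=M1/2=-266/55, d=(M2−M1)/(6·3)=47/45, b=Δ1−h1·(2M1+M2)/6=458/165
seg 2: a=-5, c=M2/2=251/55, d=(M3−M2)/(6·1)=-251/165, b=Δ2−h2·(2M2+M3)/6=323/165
t_q=9/2 → seg 2, τ=1/2; S=-5+323/165·τ+251/55·τ²+-251/165·τ³=-1351/440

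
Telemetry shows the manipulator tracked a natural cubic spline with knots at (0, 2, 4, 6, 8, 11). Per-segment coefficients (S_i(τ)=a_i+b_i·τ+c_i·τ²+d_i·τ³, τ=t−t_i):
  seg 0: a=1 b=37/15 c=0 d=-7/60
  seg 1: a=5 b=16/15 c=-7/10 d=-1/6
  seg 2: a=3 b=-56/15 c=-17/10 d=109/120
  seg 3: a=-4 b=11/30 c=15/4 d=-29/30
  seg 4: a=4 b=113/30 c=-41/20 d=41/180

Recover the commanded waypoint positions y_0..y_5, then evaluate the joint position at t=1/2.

y_0 = S_0(0) = a_0 = 1
y_1 = S_1(0) = a_1 = 5
y_2 = S_2(0) = a_2 = 3
y_3 = S_3(0) = a_3 = -4
y_4 = S_4(0) = a_4 = 4
y_5 = S_4(3) = 3
t_q=1/2 is in segment 0 (τ=1/2); S_0(τ)=71/32

y_0=1 y_1=5 y_2=3 y_3=-4 y_4=4 y_5=3
S(1/2) = 71/32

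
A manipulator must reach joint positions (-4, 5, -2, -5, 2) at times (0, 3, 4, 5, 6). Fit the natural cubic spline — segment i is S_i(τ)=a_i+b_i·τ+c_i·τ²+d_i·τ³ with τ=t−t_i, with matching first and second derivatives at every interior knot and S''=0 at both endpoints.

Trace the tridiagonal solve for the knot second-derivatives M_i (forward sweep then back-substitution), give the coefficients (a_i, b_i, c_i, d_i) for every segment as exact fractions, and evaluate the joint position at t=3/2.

Δ: Δ0=3, Δ1=-7, Δ2=-3, Δ3=7
row 1: diag=8, rhs=-60; c'=1/8, d'=-15/2
row 2: denom=4−1·1/8=31/8; d'=(24−1·-15/2)/(31/8)=252/31
row 3: denom=4−1·8/31=116/31; d'=(60−1·252/31)/(116/31)=402/29
back: M3=402/29
back: M2=252/31−8/31·402/29=132/29
back: M1=-15/2−1/8·132/29=-234/29
M: M0=0, M1=-234/29, M2=132/29, M3=402/29, M4=0
seg 0: a=-4, c=M0/2=0, d=(M1−M0)/(6·3)=-13/29, b=Δ0−h0·(2M0+M1)/6=204/29
seg 1: a=5, c=M1/2=-117/29, d=(M2−M1)/(6·1)=61/29, b=Δ1−h1·(2M1+M2)/6=-147/29
seg 2: a=-2, c=M2/2=66/29, d=(M3−M2)/(6·1)=45/29, b=Δ2−h2·(2M2+M3)/6=-198/29
seg 3: a=-5, c=M3/2=201/29, d=(M4−M3)/(6·1)=-67/29, b=Δ3−h3·(2M3+M4)/6=69/29
t_q=3/2 → seg 0, τ=3/2; S=-4+204/29·τ+0·τ²+-13/29·τ³=1169/232

  seg 0: a=-4 b=204/29 c=0 d=-13/29
  seg 1: a=5 b=-147/29 c=-117/29 d=61/29
  seg 2: a=-2 b=-198/29 c=66/29 d=45/29
  seg 3: a=-5 b=69/29 c=201/29 d=-67/29
S(3/2) = 1169/232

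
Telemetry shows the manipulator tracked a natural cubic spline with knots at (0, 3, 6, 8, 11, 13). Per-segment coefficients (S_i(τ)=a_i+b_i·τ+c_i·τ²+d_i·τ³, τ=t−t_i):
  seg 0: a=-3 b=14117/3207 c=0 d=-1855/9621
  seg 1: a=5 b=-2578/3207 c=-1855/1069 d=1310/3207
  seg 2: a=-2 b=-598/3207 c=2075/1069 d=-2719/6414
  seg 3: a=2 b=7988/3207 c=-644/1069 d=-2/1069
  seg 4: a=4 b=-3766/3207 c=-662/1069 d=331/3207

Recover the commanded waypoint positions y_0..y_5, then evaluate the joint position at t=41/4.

y_0 = S_0(0) = a_0 = -3
y_1 = S_1(0) = a_1 = 5
y_2 = S_2(0) = a_2 = -2
y_3 = S_3(0) = a_3 = 2
y_4 = S_4(0) = a_4 = 4
y_5 = S_4(2) = 0
t_q=41/4 is in segment 3 (τ=9/4); S_3(τ)=155071/34208

y_0=-3 y_1=5 y_2=-2 y_3=2 y_4=4 y_5=0
S(41/4) = 155071/34208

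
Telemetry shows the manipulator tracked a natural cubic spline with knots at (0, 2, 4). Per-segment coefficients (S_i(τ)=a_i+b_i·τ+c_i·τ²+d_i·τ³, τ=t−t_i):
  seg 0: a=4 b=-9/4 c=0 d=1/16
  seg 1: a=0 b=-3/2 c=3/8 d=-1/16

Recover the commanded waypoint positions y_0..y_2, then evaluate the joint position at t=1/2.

y_0 = S_0(0) = a_0 = 4
y_1 = S_1(0) = a_1 = 0
y_2 = S_1(2) = -2
t_q=1/2 is in segment 0 (τ=1/2); S_0(τ)=369/128

y_0=4 y_1=0 y_2=-2
S(1/2) = 369/128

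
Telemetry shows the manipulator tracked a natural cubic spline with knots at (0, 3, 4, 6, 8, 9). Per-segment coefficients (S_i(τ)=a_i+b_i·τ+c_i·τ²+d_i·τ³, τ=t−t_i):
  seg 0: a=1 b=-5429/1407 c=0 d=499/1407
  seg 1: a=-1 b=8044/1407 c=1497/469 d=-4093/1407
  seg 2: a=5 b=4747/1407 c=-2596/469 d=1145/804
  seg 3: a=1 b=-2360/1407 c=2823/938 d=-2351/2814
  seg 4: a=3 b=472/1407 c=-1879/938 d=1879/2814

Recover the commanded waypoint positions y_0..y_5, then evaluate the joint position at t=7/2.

y_0 = S_0(0) = a_0 = 1
y_1 = S_1(0) = a_1 = -1
y_2 = S_2(0) = a_2 = 5
y_3 = S_3(0) = a_3 = 1
y_4 = S_4(0) = a_4 = 3
y_5 = S_4(1) = 2
t_q=7/2 is in segment 1 (τ=1/2); S_1(τ)=1229/536

y_0=1 y_1=-1 y_2=5 y_3=1 y_4=3 y_5=2
S(7/2) = 1229/536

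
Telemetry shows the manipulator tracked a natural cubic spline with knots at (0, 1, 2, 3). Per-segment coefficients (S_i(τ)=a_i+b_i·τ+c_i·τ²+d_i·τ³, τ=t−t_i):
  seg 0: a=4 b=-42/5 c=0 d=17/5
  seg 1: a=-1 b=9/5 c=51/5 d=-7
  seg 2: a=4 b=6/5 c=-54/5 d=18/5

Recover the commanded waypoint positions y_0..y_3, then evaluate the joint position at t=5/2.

y_0 = S_0(0) = a_0 = 4
y_1 = S_1(0) = a_1 = -1
y_2 = S_2(0) = a_2 = 4
y_3 = S_2(1) = -2
t_q=5/2 is in segment 2 (τ=1/2); S_2(τ)=47/20

y_0=4 y_1=-1 y_2=4 y_3=-2
S(5/2) = 47/20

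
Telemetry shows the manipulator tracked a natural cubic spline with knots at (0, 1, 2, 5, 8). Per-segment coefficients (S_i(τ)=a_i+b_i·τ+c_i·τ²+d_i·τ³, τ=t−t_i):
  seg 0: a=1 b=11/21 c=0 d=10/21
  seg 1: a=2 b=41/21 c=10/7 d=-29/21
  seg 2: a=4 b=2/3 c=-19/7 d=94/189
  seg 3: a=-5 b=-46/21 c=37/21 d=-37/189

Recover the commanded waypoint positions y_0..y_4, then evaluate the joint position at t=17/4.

y_0=1 y_1=2 y_2=4 y_3=-5 y_4=-1
S(17/4) = -577/224

y_0 = S_0(0) = a_0 = 1
y_1 = S_1(0) = a_1 = 2
y_2 = S_2(0) = a_2 = 4
y_3 = S_3(0) = a_3 = -5
y_4 = S_3(3) = -1
t_q=17/4 is in segment 2 (τ=9/4); S_2(τ)=-577/224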